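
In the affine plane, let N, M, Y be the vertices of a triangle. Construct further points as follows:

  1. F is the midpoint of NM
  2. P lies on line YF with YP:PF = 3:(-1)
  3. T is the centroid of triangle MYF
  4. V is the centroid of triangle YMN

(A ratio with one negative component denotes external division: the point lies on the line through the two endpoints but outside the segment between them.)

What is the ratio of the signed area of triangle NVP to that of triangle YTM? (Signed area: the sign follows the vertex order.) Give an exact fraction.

[NVP]:[YTM] = -5/2

Work in coordinates with N = (0, 0), M = (1, 0), Y = (0, 1).
1. F is the midpoint of NM ⇒ F = (1/2, 0)
2. P lies on line YF with YP:PF = 3:(-1) ⇒ P = (3/4, -1/2)
3. T is the centroid of triangle MYF ⇒ T = (1/2, 1/3)
4. V is the centroid of triangle YMN ⇒ V = (1/3, 1/3)
2·[NVP] = -5/12, 2·[YTM] = 1/6
[NVP]:[YTM] = -5/12:1/6 = -5/2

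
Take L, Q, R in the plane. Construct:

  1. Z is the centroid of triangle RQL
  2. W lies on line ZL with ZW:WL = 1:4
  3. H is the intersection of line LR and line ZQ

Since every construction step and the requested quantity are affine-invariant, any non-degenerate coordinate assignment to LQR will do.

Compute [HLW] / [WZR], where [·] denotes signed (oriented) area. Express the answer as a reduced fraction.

Work in coordinates with L = (0, 0), Q = (1, 0), R = (0, 1).
1. Z is the centroid of triangle RQL ⇒ Z = (1/3, 1/3)
2. W lies on line ZL with ZW:WL = 1:4 ⇒ W = (4/15, 4/15)
3. H is the intersection of line LR and line ZQ ⇒ H = (0, 1/2)
2·[HLW] = 2/15, 2·[WZR] = 1/15
[HLW]:[WZR] = 2/15:1/15 = 2

[HLW]:[WZR] = 2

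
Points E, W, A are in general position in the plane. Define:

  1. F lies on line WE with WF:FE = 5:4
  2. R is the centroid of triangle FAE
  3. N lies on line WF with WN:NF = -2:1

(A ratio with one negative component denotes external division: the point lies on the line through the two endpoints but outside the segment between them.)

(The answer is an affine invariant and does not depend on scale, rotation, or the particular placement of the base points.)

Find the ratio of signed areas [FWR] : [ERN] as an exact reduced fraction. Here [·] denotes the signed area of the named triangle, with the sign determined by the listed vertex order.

Choose coordinates E = (0, 0), W = (1, 0), A = (0, 1).
1. F lies on line WE with WF:FE = 5:4 ⇒ F = (4/9, 0)
2. R is the centroid of triangle FAE ⇒ R = (4/27, 1/3)
3. N lies on line WF with WN:NF = -2:1 ⇒ N = (-1/9, 0)
2·[FWR] = 5/27, 2·[ERN] = 1/27
[FWR]:[ERN] = 5/27:1/27 = 5

[FWR]:[ERN] = 5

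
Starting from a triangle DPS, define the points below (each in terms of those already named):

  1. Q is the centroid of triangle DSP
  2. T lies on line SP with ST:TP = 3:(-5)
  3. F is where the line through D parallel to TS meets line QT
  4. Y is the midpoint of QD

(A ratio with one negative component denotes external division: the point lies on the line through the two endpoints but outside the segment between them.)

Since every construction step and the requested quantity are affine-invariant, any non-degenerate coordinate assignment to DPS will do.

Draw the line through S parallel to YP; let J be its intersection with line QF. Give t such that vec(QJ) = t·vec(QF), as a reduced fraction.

t = -1/6

Assign D = (0, 0), P = (1, 0), S = (0, 1) — the answer is frame-independent, so this choice is without loss of generality.
1. Q is the centroid of triangle DSP ⇒ Q = (1/3, 1/3)
2. T lies on line SP with ST:TP = 3:(-5) ⇒ T = (-3/2, 5/2)
3. F is where the line through D parallel to TS meets line QT ⇒ F = (4, -4)
4. Y is the midpoint of QD ⇒ Y = (1/6, 1/6)
through S parallel to YP: direction (5/6, -1/6); meets QF at J = (-5/18, 19/18)
J = Q + t·(F−Q) with t = -1/6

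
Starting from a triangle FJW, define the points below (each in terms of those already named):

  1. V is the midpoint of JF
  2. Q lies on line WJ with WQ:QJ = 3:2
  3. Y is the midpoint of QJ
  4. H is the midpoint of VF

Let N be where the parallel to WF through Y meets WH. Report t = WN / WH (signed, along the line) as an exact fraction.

t = 16/5

Choose coordinates F = (0, 0), J = (1, 0), W = (0, 1).
1. V is the midpoint of JF ⇒ V = (1/2, 0)
2. Q lies on line WJ with WQ:QJ = 3:2 ⇒ Q = (3/5, 2/5)
3. Y is the midpoint of QJ ⇒ Y = (4/5, 1/5)
4. H is the midpoint of VF ⇒ H = (1/4, 0)
through Y parallel to WF: direction (0, -1); meets WH at N = (4/5, -11/5)
N = W + t·(H−W) with t = 16/5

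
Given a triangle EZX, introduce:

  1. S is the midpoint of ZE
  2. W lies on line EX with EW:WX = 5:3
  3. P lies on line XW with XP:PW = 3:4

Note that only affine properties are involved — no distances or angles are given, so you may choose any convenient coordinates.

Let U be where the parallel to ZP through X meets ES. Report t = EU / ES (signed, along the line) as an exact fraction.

Assign E = (0, 0), Z = (1, 0), X = (0, 1) — the answer is frame-independent, so this choice is without loss of generality.
1. S is the midpoint of ZE ⇒ S = (1/2, 0)
2. W lies on line EX with EW:WX = 5:3 ⇒ W = (0, 5/8)
3. P lies on line XW with XP:PW = 3:4 ⇒ P = (0, 47/56)
through X parallel to ZP: direction (-1, 47/56); meets ES at U = (56/47, 0)
U = E + t·(S−E) with t = 112/47

t = 112/47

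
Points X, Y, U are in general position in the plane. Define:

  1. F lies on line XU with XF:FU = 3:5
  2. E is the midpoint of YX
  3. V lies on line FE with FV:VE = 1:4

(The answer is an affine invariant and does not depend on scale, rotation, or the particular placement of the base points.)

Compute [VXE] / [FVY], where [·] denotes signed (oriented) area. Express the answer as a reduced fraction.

[VXE]:[FVY] = 4

Assign X = (0, 0), Y = (1, 0), U = (0, 1) — the answer is frame-independent, so this choice is without loss of generality.
1. F lies on line XU with XF:FU = 3:5 ⇒ F = (0, 3/8)
2. E is the midpoint of YX ⇒ E = (1/2, 0)
3. V lies on line FE with FV:VE = 1:4 ⇒ V = (1/10, 3/10)
2·[VXE] = 3/20, 2·[FVY] = 3/80
[VXE]:[FVY] = 3/20:3/80 = 4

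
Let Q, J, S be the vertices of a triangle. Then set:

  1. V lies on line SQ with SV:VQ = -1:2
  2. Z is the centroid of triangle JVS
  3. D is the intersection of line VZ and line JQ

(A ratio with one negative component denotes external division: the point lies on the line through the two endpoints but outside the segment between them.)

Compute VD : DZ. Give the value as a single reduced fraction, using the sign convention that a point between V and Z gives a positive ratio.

VD:DZ = -2

Set Q = (0, 0), J = (1, 0), S = (0, 1); any affine frame gives the same invariant.
1. V lies on line SQ with SV:VQ = -1:2 ⇒ V = (0, 2)
2. Z is the centroid of triangle JVS ⇒ Z = (1/3, 1)
3. D is the intersection of line VZ and line JQ ⇒ D = (2/3, 0)
D = V + t·(Z−V) with t = 2, so VD:DZ = t:(1−t) = 2:-1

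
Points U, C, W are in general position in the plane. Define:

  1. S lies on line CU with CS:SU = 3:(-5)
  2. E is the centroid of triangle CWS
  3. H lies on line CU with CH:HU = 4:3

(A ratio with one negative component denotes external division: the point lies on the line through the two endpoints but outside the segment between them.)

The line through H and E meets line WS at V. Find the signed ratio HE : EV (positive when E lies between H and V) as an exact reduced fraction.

HE:EV = 22/7

Set U = (0, 0), C = (1, 0), W = (0, 1); any affine frame gives the same invariant.
1. S lies on line CU with CS:SU = 3:(-5) ⇒ S = (5/2, 0)
2. E is the centroid of triangle CWS ⇒ E = (7/6, 1/3)
3. H lies on line CU with CH:HU = 4:3 ⇒ H = (3/7, 0)
line HE meets WS at V = (185/132, 29/66)
E = H + t·(V−H) with t = 22/29, so HE:EV = 22/29:7/29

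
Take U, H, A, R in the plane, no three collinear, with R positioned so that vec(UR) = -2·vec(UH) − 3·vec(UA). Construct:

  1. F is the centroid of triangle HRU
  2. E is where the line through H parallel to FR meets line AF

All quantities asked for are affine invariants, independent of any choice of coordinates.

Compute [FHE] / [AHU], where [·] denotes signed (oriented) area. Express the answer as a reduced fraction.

[FHE]:[AHU] = 7/8

Assign U = (0, 0), H = (1, 0), A = (0, 1), R = (-2, -3) — the answer is frame-independent, so this choice is without loss of generality.
1. F is the centroid of triangle HRU ⇒ F = (-1/3, -1)
2. E is where the line through H parallel to FR meets line AF ⇒ E = (-11/24, -7/4)
2·[FHE] = -7/8, 2·[AHU] = -1
[FHE]:[AHU] = -7/8:-1 = 7/8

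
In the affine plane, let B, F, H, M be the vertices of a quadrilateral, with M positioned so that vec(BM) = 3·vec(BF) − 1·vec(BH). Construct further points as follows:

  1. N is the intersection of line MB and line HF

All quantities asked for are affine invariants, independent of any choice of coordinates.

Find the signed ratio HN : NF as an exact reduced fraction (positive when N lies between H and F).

Assign B = (0, 0), F = (1, 0), H = (0, 1), M = (3, -1) — the answer is frame-independent, so this choice is without loss of generality.
1. N is the intersection of line MB and line HF ⇒ N = (3/2, -1/2)
N = H + t·(F−H) with t = 3/2, so HN:NF = t:(1−t) = 3/2:-1/2

HN:NF = -3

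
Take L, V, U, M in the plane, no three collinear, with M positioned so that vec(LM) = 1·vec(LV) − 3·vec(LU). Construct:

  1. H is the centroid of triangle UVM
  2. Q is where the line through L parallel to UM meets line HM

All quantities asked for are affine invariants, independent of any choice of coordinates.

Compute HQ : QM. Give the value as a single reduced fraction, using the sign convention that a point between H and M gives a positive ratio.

HQ:QM = -2

Work in coordinates with L = (0, 0), V = (1, 0), U = (0, 1), M = (1, -3).
1. H is the centroid of triangle UVM ⇒ H = (2/3, -2/3)
2. Q is where the line through L parallel to UM meets line HM ⇒ Q = (4/3, -16/3)
Q = H + t·(M−H) with t = 2, so HQ:QM = t:(1−t) = 2:-1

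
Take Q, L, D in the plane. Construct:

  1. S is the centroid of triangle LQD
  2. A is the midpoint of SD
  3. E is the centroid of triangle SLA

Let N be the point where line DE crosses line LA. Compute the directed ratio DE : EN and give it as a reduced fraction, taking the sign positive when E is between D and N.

DE:EN = -4

Work in coordinates with Q = (0, 0), L = (1, 0), D = (0, 1).
1. S is the centroid of triangle LQD ⇒ S = (1/3, 1/3)
2. A is the midpoint of SD ⇒ A = (1/6, 2/3)
3. E is the centroid of triangle SLA ⇒ E = (1/2, 1/3)
line DE meets LA at N = (3/8, 1/2)
E = D + t·(N−D) with t = 4/3, so DE:EN = 4/3:-1/3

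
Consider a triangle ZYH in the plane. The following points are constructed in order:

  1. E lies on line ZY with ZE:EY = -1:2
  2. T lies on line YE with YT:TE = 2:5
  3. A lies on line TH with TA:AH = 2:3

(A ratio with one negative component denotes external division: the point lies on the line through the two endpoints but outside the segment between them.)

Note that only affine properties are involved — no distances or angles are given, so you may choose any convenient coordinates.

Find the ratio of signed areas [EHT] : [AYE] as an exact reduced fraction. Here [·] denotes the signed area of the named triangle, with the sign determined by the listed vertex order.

Choose coordinates Z = (0, 0), Y = (1, 0), H = (0, 1).
1. E lies on line ZY with ZE:EY = -1:2 ⇒ E = (-1, 0)
2. T lies on line YE with YT:TE = 2:5 ⇒ T = (3/7, 0)
3. A lies on line TH with TA:AH = 2:3 ⇒ A = (9/35, 2/5)
2·[EHT] = -10/7, 2·[AYE] = -4/5
[EHT]:[AYE] = -10/7:-4/5 = 25/14

[EHT]:[AYE] = 25/14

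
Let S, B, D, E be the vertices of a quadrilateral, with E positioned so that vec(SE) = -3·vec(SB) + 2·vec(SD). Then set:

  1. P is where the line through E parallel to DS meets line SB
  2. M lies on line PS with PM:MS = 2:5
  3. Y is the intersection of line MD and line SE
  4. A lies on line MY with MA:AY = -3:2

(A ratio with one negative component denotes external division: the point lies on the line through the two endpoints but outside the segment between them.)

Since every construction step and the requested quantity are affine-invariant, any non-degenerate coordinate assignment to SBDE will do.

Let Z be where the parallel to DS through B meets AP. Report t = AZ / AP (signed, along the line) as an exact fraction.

Set S = (0, 0), B = (1, 0), D = (0, 1), E = (-3, 2); any affine frame gives the same invariant.
1. P is where the line through E parallel to DS meets line SB ⇒ P = (-3, 0)
2. M lies on line PS with PM:MS = 2:5 ⇒ M = (-15/7, 0)
3. Y is the intersection of line MD and line SE ⇒ Y = (-15/17, 10/17)
4. A lies on line MY with MA:AY = -3:2 ⇒ A = (195/119, 30/17)
through B parallel to DS: direction (0, -1); meets AP at Z = (1, 35/23)
Z = A + t·(P−A) with t = 19/138

t = 19/138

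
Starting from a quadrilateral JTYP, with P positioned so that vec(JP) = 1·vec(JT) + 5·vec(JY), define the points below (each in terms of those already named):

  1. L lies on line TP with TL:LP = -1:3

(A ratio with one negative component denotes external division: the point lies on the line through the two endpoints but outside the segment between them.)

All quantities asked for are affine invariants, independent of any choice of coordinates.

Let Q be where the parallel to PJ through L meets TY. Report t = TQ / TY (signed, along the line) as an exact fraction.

t = -5/12

Set J = (0, 0), T = (1, 0), Y = (0, 1), P = (1, 5); any affine frame gives the same invariant.
1. L lies on line TP with TL:LP = -1:3 ⇒ L = (1, -5/2)
through L parallel to PJ: direction (-1, -5); meets TY at Q = (17/12, -5/12)
Q = T + t·(Y−T) with t = -5/12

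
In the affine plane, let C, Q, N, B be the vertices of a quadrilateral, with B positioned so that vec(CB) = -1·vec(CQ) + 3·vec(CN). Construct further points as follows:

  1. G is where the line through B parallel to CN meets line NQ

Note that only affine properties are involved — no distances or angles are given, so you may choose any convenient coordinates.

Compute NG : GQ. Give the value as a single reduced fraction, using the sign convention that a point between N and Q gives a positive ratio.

Set C = (0, 0), Q = (1, 0), N = (0, 1), B = (-1, 3); any affine frame gives the same invariant.
1. G is where the line through B parallel to CN meets line NQ ⇒ G = (-1, 2)
G = N + t·(Q−N) with t = -1, so NG:GQ = t:(1−t) = -1:2

NG:GQ = -1/2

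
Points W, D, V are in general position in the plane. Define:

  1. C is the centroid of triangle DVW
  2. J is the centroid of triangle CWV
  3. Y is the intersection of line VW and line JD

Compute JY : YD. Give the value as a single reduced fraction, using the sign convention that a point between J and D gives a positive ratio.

JY:YD = -1/9

Work in coordinates with W = (0, 0), D = (1, 0), V = (0, 1).
1. C is the centroid of triangle DVW ⇒ C = (1/3, 1/3)
2. J is the centroid of triangle CWV ⇒ J = (1/9, 4/9)
3. Y is the intersection of line VW and line JD ⇒ Y = (0, 1/2)
Y = J + t·(D−J) with t = -1/8, so JY:YD = t:(1−t) = -1/8:9/8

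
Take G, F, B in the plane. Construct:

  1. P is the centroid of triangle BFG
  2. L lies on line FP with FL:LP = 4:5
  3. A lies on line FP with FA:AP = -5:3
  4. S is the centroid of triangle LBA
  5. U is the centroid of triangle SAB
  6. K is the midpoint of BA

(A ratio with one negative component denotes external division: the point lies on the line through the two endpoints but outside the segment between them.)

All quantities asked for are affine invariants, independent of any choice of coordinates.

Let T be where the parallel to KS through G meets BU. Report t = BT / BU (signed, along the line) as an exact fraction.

t = 112/37

Set G = (0, 0), F = (1, 0), B = (0, 1); any affine frame gives the same invariant.
1. P is the centroid of triangle BFG ⇒ P = (1/3, 1/3)
2. L lies on line FP with FL:LP = 4:5 ⇒ L = (19/27, 4/27)
3. A lies on line FP with FA:AP = -5:3 ⇒ A = (-2/3, 5/6)
4. S is the centroid of triangle LBA ⇒ S = (1/81, 107/162)
5. U is the centroid of triangle SAB ⇒ U = (-53/243, 202/243)
6. K is the midpoint of BA ⇒ K = (-1/3, 11/12)
through G parallel to KS: direction (28/81, -83/324); meets BU at T = (-5936/8991, 4399/8991)
T = B + t·(U−B) with t = 112/37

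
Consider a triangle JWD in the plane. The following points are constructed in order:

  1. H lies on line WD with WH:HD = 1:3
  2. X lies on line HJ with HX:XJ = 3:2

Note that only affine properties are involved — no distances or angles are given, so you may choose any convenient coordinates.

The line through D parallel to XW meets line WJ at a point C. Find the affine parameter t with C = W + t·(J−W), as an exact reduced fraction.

t = -6

Set J = (0, 0), W = (1, 0), D = (0, 1); any affine frame gives the same invariant.
1. H lies on line WD with WH:HD = 1:3 ⇒ H = (3/4, 1/4)
2. X lies on line HJ with HX:XJ = 3:2 ⇒ X = (3/10, 1/10)
through D parallel to XW: direction (7/10, -1/10); meets WJ at C = (7, 0)
C = W + t·(J−W) with t = -6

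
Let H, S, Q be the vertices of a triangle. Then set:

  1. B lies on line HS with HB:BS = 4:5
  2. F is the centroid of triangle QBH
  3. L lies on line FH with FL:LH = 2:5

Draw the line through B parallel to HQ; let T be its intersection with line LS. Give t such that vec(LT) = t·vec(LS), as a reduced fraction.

Set H = (0, 0), S = (1, 0), Q = (0, 1); any affine frame gives the same invariant.
1. B lies on line HS with HB:BS = 4:5 ⇒ B = (4/9, 0)
2. F is the centroid of triangle QBH ⇒ F = (4/27, 1/3)
3. L lies on line FH with FL:LH = 2:5 ⇒ L = (20/189, 5/21)
through B parallel to HQ: direction (0, 1); meets LS at T = (4/9, 25/169)
T = L + t·(S−L) with t = 64/169

t = 64/169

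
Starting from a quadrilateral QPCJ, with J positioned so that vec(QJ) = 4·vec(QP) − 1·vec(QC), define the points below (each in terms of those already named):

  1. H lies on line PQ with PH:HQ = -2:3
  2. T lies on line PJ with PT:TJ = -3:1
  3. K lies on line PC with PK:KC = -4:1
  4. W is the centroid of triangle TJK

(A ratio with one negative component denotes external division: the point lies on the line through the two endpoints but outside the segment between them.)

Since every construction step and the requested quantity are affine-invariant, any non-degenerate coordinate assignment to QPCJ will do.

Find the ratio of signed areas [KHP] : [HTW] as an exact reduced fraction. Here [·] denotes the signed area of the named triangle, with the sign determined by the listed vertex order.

[KHP]:[HTW] = 3

Set Q = (0, 0), P = (1, 0), C = (0, 1), J = (4, -1); any affine frame gives the same invariant.
1. H lies on line PQ with PH:HQ = -2:3 ⇒ H = (3, 0)
2. T lies on line PJ with PT:TJ = -3:1 ⇒ T = (11/2, -3/2)
3. K lies on line PC with PK:KC = -4:1 ⇒ K = (-1/3, 4/3)
4. W is the centroid of triangle TJK ⇒ W = (55/18, -7/18)
2·[KHP] = -8/3, 2·[HTW] = -8/9
[KHP]:[HTW] = -8/3:-8/9 = 3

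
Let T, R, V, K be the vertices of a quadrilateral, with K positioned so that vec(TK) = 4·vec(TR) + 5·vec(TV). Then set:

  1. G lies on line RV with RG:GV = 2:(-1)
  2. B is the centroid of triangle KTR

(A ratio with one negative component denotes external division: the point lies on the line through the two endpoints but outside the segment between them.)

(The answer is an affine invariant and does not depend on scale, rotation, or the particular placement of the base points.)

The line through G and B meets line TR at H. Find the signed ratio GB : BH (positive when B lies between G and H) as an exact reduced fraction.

GB:BH = 1/5

Set T = (0, 0), R = (1, 0), V = (0, 1), K = (4, 5); any affine frame gives the same invariant.
1. G lies on line RV with RG:GV = 2:(-1) ⇒ G = (-1, 2)
2. B is the centroid of triangle KTR ⇒ B = (5/3, 5/3)
line GB meets TR at H = (15, 0)
B = G + t·(H−G) with t = 1/6, so GB:BH = 1/6:5/6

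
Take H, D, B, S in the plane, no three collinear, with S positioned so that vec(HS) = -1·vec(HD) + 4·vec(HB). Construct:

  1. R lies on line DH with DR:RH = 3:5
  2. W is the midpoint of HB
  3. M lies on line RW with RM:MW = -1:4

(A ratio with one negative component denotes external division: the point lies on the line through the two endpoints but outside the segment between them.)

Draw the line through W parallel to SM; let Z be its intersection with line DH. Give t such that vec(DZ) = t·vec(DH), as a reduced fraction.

t = 39/50

Choose coordinates H = (0, 0), D = (1, 0), B = (0, 1), S = (-1, 4).
1. R lies on line DH with DR:RH = 3:5 ⇒ R = (5/8, 0)
2. W is the midpoint of HB ⇒ W = (0, 1/2)
3. M lies on line RW with RM:MW = -1:4 ⇒ M = (5/6, -1/6)
through W parallel to SM: direction (11/6, -25/6); meets DH at Z = (11/50, 0)
Z = D + t·(H−D) with t = 39/50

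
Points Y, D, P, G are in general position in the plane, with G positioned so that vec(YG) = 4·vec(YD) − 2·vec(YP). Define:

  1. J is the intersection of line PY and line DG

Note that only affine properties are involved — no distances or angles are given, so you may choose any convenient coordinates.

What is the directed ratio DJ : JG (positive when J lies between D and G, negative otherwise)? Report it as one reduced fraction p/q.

DJ:JG = -1/4

Work in coordinates with Y = (0, 0), D = (1, 0), P = (0, 1), G = (4, -2).
1. J is the intersection of line PY and line DG ⇒ J = (0, 2/3)
J = D + t·(G−D) with t = -1/3, so DJ:JG = t:(1−t) = -1/3:4/3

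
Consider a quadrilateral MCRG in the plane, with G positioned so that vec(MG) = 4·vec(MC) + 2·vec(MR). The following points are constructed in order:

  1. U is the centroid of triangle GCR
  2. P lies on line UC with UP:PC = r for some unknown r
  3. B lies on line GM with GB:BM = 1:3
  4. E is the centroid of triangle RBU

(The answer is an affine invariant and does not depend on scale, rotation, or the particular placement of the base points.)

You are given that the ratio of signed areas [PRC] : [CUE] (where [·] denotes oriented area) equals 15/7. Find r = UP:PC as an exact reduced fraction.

r = 5/2

Set M = (0, 0), C = (1, 0), R = (0, 1), G = (4, 2); any affine frame gives the same invariant.
1. U is the centroid of triangle GCR ⇒ U = (5/3, 1)
2. With UP:PC = r, write λ = r/(r+1) so P = U + λ·(C−U); P is affine-linear in λ
3. B lies on line GM with GB:BM = 1:3 ⇒ B = (3, 3/2)
4. E is the centroid of triangle RBU ⇒ E = (14/9, 7/6)
Every point depending on P is an affine combination of P and λ-independent points, so each such coordinate is linear in λ; the λ² term in each signed area is a multiple of (C−U)×(C−U) = 0, so 2·[PRC] and 2·[CUE] are each linear in λ. Evaluating at λ=0 and λ=1:
  2·[PRC] = -5/3·λ + 5/3,   2·[CUE] = 2/9
So [PRC]:[CUE] = (-5/3·λ + 5/3) / (2/9). Setting this equal to 15/7:
  -5/3·λ + 5/3 = 15/7·(2/9)  ⇒  λ = 5/7
Then r = λ/(1−λ) = (5/7)/(2/7) = 5/2. Check: with r = 5/2, P = (25/21, 2/7) and [PRC]:[CUE] = 15/7 as required.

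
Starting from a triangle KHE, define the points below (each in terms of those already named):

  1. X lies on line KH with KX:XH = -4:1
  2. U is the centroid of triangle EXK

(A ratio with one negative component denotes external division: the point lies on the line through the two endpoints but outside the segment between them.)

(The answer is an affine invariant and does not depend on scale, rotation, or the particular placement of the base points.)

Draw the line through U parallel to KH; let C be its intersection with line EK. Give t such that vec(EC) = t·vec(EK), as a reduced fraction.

t = 2/3

Work in coordinates with K = (0, 0), H = (1, 0), E = (0, 1).
1. X lies on line KH with KX:XH = -4:1 ⇒ X = (4/3, 0)
2. U is the centroid of triangle EXK ⇒ U = (4/9, 1/3)
through U parallel to KH: direction (1, 0); meets EK at C = (0, 1/3)
C = E + t·(K−E) with t = 2/3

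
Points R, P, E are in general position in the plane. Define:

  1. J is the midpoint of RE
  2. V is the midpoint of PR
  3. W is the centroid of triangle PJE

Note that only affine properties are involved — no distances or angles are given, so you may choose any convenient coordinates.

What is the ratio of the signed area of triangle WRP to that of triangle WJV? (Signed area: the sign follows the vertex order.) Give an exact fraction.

[WRP]:[WJV] = 3

Assign R = (0, 0), P = (1, 0), E = (0, 1) — the answer is frame-independent, so this choice is without loss of generality.
1. J is the midpoint of RE ⇒ J = (0, 1/2)
2. V is the midpoint of PR ⇒ V = (1/2, 0)
3. W is the centroid of triangle PJE ⇒ W = (1/3, 1/2)
2·[WRP] = 1/2, 2·[WJV] = 1/6
[WRP]:[WJV] = 1/2:1/6 = 3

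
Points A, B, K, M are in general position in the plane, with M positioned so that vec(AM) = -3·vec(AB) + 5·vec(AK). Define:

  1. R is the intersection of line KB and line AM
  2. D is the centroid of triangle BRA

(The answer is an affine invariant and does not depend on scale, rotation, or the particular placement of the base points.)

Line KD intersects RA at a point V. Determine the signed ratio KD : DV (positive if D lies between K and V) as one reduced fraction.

KD:DV = 4/5

Assign A = (0, 0), B = (1, 0), K = (0, 1), M = (-3, 5) — the answer is frame-independent, so this choice is without loss of generality.
1. R is the intersection of line KB and line AM ⇒ R = (-3/2, 5/2)
2. D is the centroid of triangle BRA ⇒ D = (-1/6, 5/6)
line KD meets RA at V = (-3/8, 5/8)
D = K + t·(V−K) with t = 4/9, so KD:DV = 4/9:5/9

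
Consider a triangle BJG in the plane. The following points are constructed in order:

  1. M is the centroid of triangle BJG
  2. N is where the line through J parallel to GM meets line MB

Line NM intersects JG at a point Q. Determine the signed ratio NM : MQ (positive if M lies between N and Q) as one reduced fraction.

Work in coordinates with B = (0, 0), J = (1, 0), G = (0, 1).
1. M is the centroid of triangle BJG ⇒ M = (1/3, 1/3)
2. N is where the line through J parallel to GM meets line MB ⇒ N = (2/3, 2/3)
line NM meets JG at Q = (1/2, 1/2)
M = N + t·(Q−N) with t = 2, so NM:MQ = 2:-1

NM:MQ = -2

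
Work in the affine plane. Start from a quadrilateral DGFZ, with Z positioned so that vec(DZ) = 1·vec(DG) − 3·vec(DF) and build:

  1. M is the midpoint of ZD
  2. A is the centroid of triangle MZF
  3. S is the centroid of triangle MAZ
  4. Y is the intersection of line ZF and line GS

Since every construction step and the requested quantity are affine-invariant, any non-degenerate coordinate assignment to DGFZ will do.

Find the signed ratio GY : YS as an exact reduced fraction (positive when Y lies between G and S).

GY:YS = 27/2

Assign D = (0, 0), G = (1, 0), F = (0, 1), Z = (1, -3) — the answer is frame-independent, so this choice is without loss of generality.
1. M is the midpoint of ZD ⇒ M = (1/2, -3/2)
2. A is the centroid of triangle MZF ⇒ A = (1/2, -7/6)
3. S is the centroid of triangle MAZ ⇒ S = (2/3, -17/9)
4. Y is the intersection of line ZF and line GS ⇒ Y = (20/29, -51/29)
Y = G + t·(S−G) with t = 27/29, so GY:YS = t:(1−t) = 27/29:2/29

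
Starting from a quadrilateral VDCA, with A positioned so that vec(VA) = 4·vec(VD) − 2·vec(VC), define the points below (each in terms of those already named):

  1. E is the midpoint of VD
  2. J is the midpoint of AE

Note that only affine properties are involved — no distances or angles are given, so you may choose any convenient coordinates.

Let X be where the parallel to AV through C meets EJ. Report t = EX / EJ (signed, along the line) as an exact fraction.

t = -6

Choose coordinates V = (0, 0), D = (1, 0), C = (0, 1), A = (4, -2).
1. E is the midpoint of VD ⇒ E = (1/2, 0)
2. J is the midpoint of AE ⇒ J = (9/4, -1)
through C parallel to AV: direction (-4, 2); meets EJ at X = (-10, 6)
X = E + t·(J−E) with t = -6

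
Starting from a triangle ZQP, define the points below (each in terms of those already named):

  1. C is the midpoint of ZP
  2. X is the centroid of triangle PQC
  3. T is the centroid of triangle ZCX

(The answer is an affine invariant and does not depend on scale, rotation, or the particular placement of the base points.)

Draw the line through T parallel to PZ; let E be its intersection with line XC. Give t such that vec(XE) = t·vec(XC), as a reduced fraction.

t = 2/3

Work in coordinates with Z = (0, 0), Q = (1, 0), P = (0, 1).
1. C is the midpoint of ZP ⇒ C = (0, 1/2)
2. X is the centroid of triangle PQC ⇒ X = (1/3, 1/2)
3. T is the centroid of triangle ZCX ⇒ T = (1/9, 1/3)
through T parallel to PZ: direction (0, -1); meets XC at E = (1/9, 1/2)
E = X + t·(C−X) with t = 2/3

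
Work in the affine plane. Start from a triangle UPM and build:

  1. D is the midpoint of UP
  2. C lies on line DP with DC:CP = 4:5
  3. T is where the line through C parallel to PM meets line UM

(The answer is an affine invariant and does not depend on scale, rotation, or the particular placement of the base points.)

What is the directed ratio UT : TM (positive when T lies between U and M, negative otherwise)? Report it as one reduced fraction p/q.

Work in coordinates with U = (0, 0), P = (1, 0), M = (0, 1).
1. D is the midpoint of UP ⇒ D = (1/2, 0)
2. C lies on line DP with DC:CP = 4:5 ⇒ C = (13/18, 0)
3. T is where the line through C parallel to PM meets line UM ⇒ T = (0, 13/18)
T = U + t·(M−U) with t = 13/18, so UT:TM = t:(1−t) = 13/18:5/18

UT:TM = 13/5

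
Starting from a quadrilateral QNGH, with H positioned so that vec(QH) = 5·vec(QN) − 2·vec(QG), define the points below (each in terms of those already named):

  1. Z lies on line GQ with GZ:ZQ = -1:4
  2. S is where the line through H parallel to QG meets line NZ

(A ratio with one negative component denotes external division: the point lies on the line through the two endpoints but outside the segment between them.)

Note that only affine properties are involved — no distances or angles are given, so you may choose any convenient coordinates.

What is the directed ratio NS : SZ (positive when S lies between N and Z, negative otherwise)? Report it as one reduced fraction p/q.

NS:SZ = -4/5

Set Q = (0, 0), N = (1, 0), G = (0, 1), H = (5, -2); any affine frame gives the same invariant.
1. Z lies on line GQ with GZ:ZQ = -1:4 ⇒ Z = (0, 4/3)
2. S is where the line through H parallel to QG meets line NZ ⇒ S = (5, -16/3)
S = N + t·(Z−N) with t = -4, so NS:SZ = t:(1−t) = -4:5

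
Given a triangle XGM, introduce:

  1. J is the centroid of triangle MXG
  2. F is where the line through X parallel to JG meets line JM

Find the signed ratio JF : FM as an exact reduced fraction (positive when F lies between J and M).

JF:FM = -1/2

Work in coordinates with X = (0, 0), G = (1, 0), M = (0, 1).
1. J is the centroid of triangle MXG ⇒ J = (1/3, 1/3)
2. F is where the line through X parallel to JG meets line JM ⇒ F = (2/3, -1/3)
F = J + t·(M−J) with t = -1, so JF:FM = t:(1−t) = -1:2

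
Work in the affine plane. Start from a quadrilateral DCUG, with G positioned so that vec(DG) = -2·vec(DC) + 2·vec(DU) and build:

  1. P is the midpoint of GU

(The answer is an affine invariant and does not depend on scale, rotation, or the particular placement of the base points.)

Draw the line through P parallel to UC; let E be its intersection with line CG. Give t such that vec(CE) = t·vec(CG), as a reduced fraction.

Choose coordinates D = (0, 0), C = (1, 0), U = (0, 1), G = (-2, 2).
1. P is the midpoint of GU ⇒ P = (-1, 3/2)
through P parallel to UC: direction (1, -1); meets CG at E = (-1/2, 1)
E = C + t·(G−C) with t = 1/2

t = 1/2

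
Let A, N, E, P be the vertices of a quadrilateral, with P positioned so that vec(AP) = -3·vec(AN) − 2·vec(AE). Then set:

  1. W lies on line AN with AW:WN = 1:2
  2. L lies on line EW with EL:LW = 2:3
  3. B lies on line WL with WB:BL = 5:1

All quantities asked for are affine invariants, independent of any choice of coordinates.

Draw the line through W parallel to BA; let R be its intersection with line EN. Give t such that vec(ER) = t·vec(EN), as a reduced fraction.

Assign A = (0, 0), N = (1, 0), E = (0, 1), P = (-3, -2) — the answer is frame-independent, so this choice is without loss of generality.
1. W lies on line AN with AW:WN = 1:2 ⇒ W = (1/3, 0)
2. L lies on line EW with EL:LW = 2:3 ⇒ L = (2/15, 3/5)
3. B lies on line WL with WB:BL = 5:1 ⇒ B = (1/6, 1/2)
through W parallel to BA: direction (-1/6, -1/2); meets EN at R = (1/2, 1/2)
R = E + t·(N−E) with t = 1/2

t = 1/2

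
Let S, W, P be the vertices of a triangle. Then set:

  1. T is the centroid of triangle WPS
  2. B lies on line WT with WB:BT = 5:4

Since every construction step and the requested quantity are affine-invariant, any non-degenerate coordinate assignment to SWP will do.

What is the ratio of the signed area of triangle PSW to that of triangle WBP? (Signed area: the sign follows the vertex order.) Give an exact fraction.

Set S = (0, 0), W = (1, 0), P = (0, 1); any affine frame gives the same invariant.
1. T is the centroid of triangle WPS ⇒ T = (1/3, 1/3)
2. B lies on line WT with WB:BT = 5:4 ⇒ B = (17/27, 5/27)
2·[PSW] = 1, 2·[WBP] = -5/27
[PSW]:[WBP] = 1:-5/27 = -27/5

[PSW]:[WBP] = -27/5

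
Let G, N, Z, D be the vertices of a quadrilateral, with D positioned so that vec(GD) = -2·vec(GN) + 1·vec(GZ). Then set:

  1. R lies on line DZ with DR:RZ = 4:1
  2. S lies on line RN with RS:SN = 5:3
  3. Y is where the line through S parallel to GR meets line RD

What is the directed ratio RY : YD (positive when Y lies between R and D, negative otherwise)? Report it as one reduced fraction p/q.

RY:YD = -25/89

Assign G = (0, 0), N = (1, 0), Z = (0, 1), D = (-2, 1) — the answer is frame-independent, so this choice is without loss of generality.
1. R lies on line DZ with DR:RZ = 4:1 ⇒ R = (-2/5, 1)
2. S lies on line RN with RS:SN = 5:3 ⇒ S = (19/40, 3/8)
3. Y is where the line through S parallel to GR meets line RD ⇒ Y = (9/40, 1)
Y = R + t·(D−R) with t = -25/64, so RY:YD = t:(1−t) = -25/64:89/64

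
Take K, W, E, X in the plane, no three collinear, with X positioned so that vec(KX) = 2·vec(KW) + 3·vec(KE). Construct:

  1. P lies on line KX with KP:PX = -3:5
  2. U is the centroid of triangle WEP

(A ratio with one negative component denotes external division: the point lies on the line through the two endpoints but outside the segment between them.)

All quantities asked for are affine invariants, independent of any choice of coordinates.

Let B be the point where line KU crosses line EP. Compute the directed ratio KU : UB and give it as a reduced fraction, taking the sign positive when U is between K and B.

KU:UB = 1/17

Assign K = (0, 0), W = (1, 0), E = (0, 1), X = (2, 3) — the answer is frame-independent, so this choice is without loss of generality.
1. P lies on line KX with KP:PX = -3:5 ⇒ P = (-3, -9/2)
2. U is the centroid of triangle WEP ⇒ U = (-2/3, -7/6)
line KU meets EP at B = (-12, -21)
U = K + t·(B−K) with t = 1/18, so KU:UB = 1/18:17/18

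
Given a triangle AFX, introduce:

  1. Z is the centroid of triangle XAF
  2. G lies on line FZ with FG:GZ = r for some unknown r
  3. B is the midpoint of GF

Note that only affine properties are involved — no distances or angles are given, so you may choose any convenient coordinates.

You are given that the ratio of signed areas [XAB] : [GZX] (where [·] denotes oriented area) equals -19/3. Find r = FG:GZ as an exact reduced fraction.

Choose coordinates A = (0, 0), F = (1, 0), X = (0, 1).
1. Z is the centroid of triangle XAF ⇒ Z = (1/3, 1/3)
2. With FG:GZ = r, write λ = r/(r+1) so G = F + λ·(Z−F); G is affine-linear in λ
3. B is the midpoint of GF ⇒ B is an affine combination of earlier points and hence also affine-linear in λ
Every point depending on G is an affine combination of G and λ-independent points, so each such coordinate is linear in λ; the λ² term in each signed area is a multiple of (Z−F)×(Z−F) = 0, so 2·[XAB] and 2·[GZX] are each linear in λ. Evaluating at λ=0 and λ=1:
  2·[XAB] = -1/3·λ + 1,   2·[GZX] = 1/3·λ − 1/3
So [XAB]:[GZX] = (-1/3·λ + 1) / (1/3·λ − 1/3). Setting this equal to -19/3:
  -1/3·λ + 1 = -19/3·(1/3·λ − 1/3)  ⇒  λ = 5/8
Then r = λ/(1−λ) = (5/8)/(3/8) = 5/3. Check: with r = 5/3, G = (7/12, 5/24) and [XAB]:[GZX] = -19/3 as required.

r = 5/3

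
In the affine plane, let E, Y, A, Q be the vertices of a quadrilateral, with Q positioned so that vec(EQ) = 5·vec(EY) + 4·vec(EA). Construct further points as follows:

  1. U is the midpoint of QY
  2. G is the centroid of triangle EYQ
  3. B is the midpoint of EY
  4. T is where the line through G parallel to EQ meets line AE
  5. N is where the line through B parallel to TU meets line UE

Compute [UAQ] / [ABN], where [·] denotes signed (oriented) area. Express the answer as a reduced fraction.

[UAQ]:[ABN] = -24/31

Work in coordinates with E = (0, 0), Y = (1, 0), A = (0, 1), Q = (5, 4).
1. U is the midpoint of QY ⇒ U = (3, 2)
2. G is the centroid of triangle EYQ ⇒ G = (2, 4/3)
3. B is the midpoint of EY ⇒ B = (1/2, 0)
4. T is where the line through G parallel to EQ meets line AE ⇒ T = (0, -4/15)
5. N is where the line through B parallel to TU meets line UE ⇒ N = (17/4, 17/6)
2·[UAQ] = -4, 2·[ABN] = 31/6
[UAQ]:[ABN] = -4:31/6 = -24/31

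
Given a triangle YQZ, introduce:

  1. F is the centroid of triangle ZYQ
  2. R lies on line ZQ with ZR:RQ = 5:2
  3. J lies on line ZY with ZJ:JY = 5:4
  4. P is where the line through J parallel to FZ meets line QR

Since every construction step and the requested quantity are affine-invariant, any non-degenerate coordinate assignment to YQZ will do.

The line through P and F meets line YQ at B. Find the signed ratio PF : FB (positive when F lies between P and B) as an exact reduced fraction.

PF:FB = 11/3

Work in coordinates with Y = (0, 0), Q = (1, 0), Z = (0, 1).
1. F is the centroid of triangle ZYQ ⇒ F = (1/3, 1/3)
2. R lies on line ZQ with ZR:RQ = 5:2 ⇒ R = (5/7, 2/7)
3. J lies on line ZY with ZJ:JY = 5:4 ⇒ J = (0, 4/9)
4. P is where the line through J parallel to FZ meets line QR ⇒ P = (-5/9, 14/9)
line PF meets YQ at B = (19/33, 0)
F = P + t·(B−P) with t = 11/14, so PF:FB = 11/14:3/14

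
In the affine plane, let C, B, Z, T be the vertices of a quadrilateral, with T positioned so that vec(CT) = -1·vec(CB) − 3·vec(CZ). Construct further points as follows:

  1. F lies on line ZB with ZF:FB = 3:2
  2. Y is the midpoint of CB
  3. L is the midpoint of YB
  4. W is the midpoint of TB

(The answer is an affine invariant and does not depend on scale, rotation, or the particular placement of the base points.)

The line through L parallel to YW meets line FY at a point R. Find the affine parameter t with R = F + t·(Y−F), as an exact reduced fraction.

t = 17/2

Work in coordinates with C = (0, 0), B = (1, 0), Z = (0, 1), T = (-1, -3).
1. F lies on line ZB with ZF:FB = 3:2 ⇒ F = (3/5, 2/5)
2. Y is the midpoint of CB ⇒ Y = (1/2, 0)
3. L is the midpoint of YB ⇒ L = (3/4, 0)
4. W is the midpoint of TB ⇒ W = (0, -3/2)
through L parallel to YW: direction (-1/2, -3/2); meets FY at R = (-1/4, -3)
R = F + t·(Y−F) with t = 17/2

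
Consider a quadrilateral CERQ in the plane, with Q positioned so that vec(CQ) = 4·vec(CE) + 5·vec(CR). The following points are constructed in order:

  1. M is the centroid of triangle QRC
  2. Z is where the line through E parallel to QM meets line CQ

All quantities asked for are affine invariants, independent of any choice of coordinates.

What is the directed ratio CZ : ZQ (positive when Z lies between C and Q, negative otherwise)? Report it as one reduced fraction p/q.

Choose coordinates C = (0, 0), E = (1, 0), R = (0, 1), Q = (4, 5).
1. M is the centroid of triangle QRC ⇒ M = (4/3, 2)
2. Z is where the line through E parallel to QM meets line CQ ⇒ Z = (-9, -45/4)
Z = C + t·(Q−C) with t = -9/4, so CZ:ZQ = t:(1−t) = -9/4:13/4

CZ:ZQ = -9/13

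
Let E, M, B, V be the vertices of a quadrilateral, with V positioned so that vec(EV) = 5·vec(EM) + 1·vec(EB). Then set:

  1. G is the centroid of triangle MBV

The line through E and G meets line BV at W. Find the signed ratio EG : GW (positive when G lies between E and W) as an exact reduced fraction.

Choose coordinates E = (0, 0), M = (1, 0), B = (0, 1), V = (5, 1).
1. G is the centroid of triangle MBV ⇒ G = (2, 2/3)
line EG meets BV at W = (3, 1)
G = E + t·(W−E) with t = 2/3, so EG:GW = 2/3:1/3

EG:GW = 2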